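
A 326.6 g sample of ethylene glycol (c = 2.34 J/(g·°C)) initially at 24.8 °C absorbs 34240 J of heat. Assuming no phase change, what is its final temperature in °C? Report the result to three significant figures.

ΔT = q / (m c) = 34240 / (326.6 × 2.34) = 44.80 °C
T_f = 24.8 + 44.80 = 69.60 °C

T_f = 69.6 °C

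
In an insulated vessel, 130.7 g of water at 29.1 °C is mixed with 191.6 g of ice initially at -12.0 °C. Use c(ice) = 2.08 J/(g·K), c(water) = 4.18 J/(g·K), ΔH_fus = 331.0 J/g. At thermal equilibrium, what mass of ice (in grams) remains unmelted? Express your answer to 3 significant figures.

m_ice remaining = 158 g

Heat to warm all ice to 0 °C: 191.6×2.08×12.0 = 4782.3 J
Heat released by water cooling to 0 °C: 130.7×4.18×29.1 = 15898 J
15898 J < 4782.3 + 191.6×331.0 = 68201.9 J, so not all ice melts; final T = 0 °C.
Heat left for melting: 15898 − 4782.3 = 11115.7 J
Mass melted = 11115.7 / 331.0 = 33.58 g
Ice remaining = 191.6 − 33.58 = 158.02 g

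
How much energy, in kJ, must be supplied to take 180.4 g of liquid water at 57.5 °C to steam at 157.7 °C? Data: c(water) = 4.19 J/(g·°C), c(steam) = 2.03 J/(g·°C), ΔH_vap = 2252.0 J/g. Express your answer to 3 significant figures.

q = 460 kJ

q1 (heat water 57.5→100.0 °C): 180.4 × 4.19 × 42.5 = 32125 J
q2 (vaporize at 100 °C): 180.4 × 2252.0 = 406261 J
q3 (heat steam 100.0→157.7 °C): 180.4 × 2.03 × 57.7 = 21130 J
Total: 32125 + 406261 + 21130 = 459516 J = 460 kJ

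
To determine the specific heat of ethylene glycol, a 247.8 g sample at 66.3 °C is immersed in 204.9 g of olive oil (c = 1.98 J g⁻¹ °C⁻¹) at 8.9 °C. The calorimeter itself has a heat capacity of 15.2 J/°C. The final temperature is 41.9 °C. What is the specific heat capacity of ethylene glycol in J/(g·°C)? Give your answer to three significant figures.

q_gained = (204.9 × 1.98 + 15.2) × (41.9 − 8.9) = 13890 J
q_lost = 247.8 × c × (66.3 − 41.9) = 6046.32 c
Set equal: c = 13890 / 6046.32 = 2.30 J/(g·°C)

c = 2.30 J/(g·°C)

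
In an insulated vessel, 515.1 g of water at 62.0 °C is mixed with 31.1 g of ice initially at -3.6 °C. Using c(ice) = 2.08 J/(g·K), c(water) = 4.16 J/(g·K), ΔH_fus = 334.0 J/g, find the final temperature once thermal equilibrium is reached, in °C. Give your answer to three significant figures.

Heat to bring ice to 0 °C and melt it: q₁ = 31.1×2.08×3.6 + 31.1×334.0 = 10620 J
Heat the water can supply cooling to 0 °C: 515.1×4.16×62.0 = 132855 J > q₁, so all ice melts.
Energy balance: 515.1×4.16×(62.0 − T) = 10620 + 31.1×4.16×(T − 0)
2142.816(62.0 − T) = 10620 + 129.376 T
132855 − 10620 = 2272.192 T
T = 122235 / 2272.192 = 53.80 °C

T_f = 53.8 °C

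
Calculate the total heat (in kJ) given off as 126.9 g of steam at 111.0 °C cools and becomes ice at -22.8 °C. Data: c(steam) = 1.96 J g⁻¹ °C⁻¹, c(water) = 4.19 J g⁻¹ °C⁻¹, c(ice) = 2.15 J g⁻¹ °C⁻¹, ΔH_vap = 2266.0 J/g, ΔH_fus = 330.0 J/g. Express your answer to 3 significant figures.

q1 (cool steam 111.0→100 °C): 126.9 × 1.96 × 11.0 = 2736 J
q2 (condense at 100 °C): 126.9 × 2266.0 = 287555 J
q3 (cool water 100→0 °C): 126.9 × 4.19 × 100.0 = 53171 J
q4 (freeze at 0 °C): 126.9 × 330.0 = 41877 J
q5 (cool ice 0→-22.8 °C): 126.9 × 2.15 × 22.8 = 6221 J
Total: 2736 + 287555 + 53171 + 41877 + 6221 = 391560 J = 392 kJ

q = 392 kJ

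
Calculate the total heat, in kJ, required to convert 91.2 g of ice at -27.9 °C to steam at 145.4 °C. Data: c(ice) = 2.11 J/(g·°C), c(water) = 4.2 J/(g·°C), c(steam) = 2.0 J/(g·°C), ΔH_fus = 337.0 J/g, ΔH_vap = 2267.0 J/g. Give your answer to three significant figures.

q = 289 kJ

q1 (heat ice -27.9→0.0 °C): 91.2 × 2.11 × 27.9 = 5369 J
q2 (melt at 0 °C): 91.2 × 337.0 = 30734 J
q3 (heat water 0.0→100.0 °C): 91.2 × 4.2 × 100.0 = 38304 J
q4 (vaporize at 100 °C): 91.2 × 2267.0 = 206750 J
q5 (heat steam 100.0→145.4 °C): 91.2 × 2.0 × 45.4 = 8281 J
Total: 5369 + 30734 + 38304 + 206750 + 8281 = 289438 J = 289 kJ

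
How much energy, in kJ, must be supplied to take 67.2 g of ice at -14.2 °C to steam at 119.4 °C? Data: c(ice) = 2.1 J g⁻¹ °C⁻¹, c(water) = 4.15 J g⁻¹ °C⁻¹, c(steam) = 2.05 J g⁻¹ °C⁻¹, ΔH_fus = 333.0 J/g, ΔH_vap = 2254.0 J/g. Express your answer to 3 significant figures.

q1 (heat ice -14.2→0.0 °C): 67.2 × 2.1 × 14.2 = 2004 J
q2 (melt at 0 °C): 67.2 × 333.0 = 22378 J
q3 (heat water 0.0→100.0 °C): 67.2 × 4.15 × 100.0 = 27888 J
q4 (vaporize at 100 °C): 67.2 × 2254.0 = 151469 J
q5 (heat steam 100.0→119.4 °C): 67.2 × 2.05 × 19.4 = 2673 J
Total: 2004 + 22378 + 27888 + 151469 + 2673 = 206412 J = 206 kJ

q = 206 kJ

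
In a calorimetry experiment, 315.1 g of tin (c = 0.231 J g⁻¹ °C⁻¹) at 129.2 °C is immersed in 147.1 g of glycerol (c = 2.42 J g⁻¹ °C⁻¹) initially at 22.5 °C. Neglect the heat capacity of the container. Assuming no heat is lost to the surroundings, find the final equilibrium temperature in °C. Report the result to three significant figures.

T_f = 40.6 °C

Heat lost by tin = heat gained by glycerol.
(315.1)(0.231)(129.2 − T) = (147.1)(2.42)(T − 22.5)
72.7881 (129.2 − T) = 355.982 (T − 22.5)
9404.2 − 72.7881 T = 355.982 T − 8009.6
17413.8 = 428.7701 T
T = 40.61 °C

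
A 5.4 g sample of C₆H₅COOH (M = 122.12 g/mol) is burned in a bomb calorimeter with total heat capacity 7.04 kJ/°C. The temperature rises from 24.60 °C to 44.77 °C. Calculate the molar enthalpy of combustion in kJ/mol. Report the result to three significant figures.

ΔH = -3210 kJ/mol

ΔT = 44.77 − 24.60 = 20.17 °C
q_cal = C_cal × ΔT = 7.04 × 20.17 = 141.9968 kJ
n = 5.4 / 122.12 = 0.04422 mol
q_rxn = −q_cal = -141.9968 kJ
ΔH = -141.9968 / 0.04422 = -3211 kJ/mol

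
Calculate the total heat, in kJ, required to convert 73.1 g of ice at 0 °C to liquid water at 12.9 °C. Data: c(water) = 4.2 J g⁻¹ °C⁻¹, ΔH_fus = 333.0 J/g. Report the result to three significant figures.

q1 (melt at 0 °C): 73.1 × 333.0 = 24342 J
q2 (heat water 0.0→12.9 °C): 73.1 × 4.2 × 12.9 = 3961 J
Total: 24342 + 3961 = 28303 J = 28.3 kJ

q = 28.3 kJ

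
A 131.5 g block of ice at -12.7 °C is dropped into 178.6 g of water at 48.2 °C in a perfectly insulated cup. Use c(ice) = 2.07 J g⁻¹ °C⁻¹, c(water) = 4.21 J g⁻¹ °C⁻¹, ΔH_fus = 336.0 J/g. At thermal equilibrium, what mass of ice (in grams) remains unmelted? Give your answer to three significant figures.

Heat to warm all ice to 0 °C: 131.5×2.07×12.7 = 3457.0 J
Heat released by water cooling to 0 °C: 178.6×4.21×48.2 = 36242 J
36242 J < 3457.0 + 131.5×336.0 = 47641.0 J, so not all ice melts; final T = 0 °C.
Heat left for melting: 36242 − 3457.0 = 32785.0 J
Mass melted = 32785.0 / 336.0 = 97.57 g
Ice remaining = 131.5 − 97.57 = 33.93 g

m_ice remaining = 33.9 g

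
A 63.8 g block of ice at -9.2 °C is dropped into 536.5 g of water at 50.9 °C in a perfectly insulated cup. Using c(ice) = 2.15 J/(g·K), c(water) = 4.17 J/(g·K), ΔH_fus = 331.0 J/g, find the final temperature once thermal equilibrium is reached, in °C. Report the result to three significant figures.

Heat to bring ice to 0 °C and melt it: q₁ = 63.8×2.15×9.2 + 63.8×331.0 = 22380 J
Heat the water can supply cooling to 0 °C: 536.5×4.17×50.9 = 113874 J > q₁, so all ice melts.
Energy balance: 536.5×4.17×(50.9 − T) = 22380 + 63.8×4.17×(T − 0)
2237.205(50.9 − T) = 22380 + 266.046 T
113874 − 22380 = 2503.251 T
T = 91494 / 2503.251 = 36.55 °C

T_f = 36.6 °C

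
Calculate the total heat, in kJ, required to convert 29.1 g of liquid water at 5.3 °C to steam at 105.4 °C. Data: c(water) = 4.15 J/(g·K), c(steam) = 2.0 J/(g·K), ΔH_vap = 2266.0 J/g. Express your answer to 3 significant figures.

q1 (heat water 5.3→100.0 °C): 29.1 × 4.15 × 94.7 = 11436 J
q2 (vaporize at 100 °C): 29.1 × 2266.0 = 65941 J
q3 (heat steam 100.0→105.4 °C): 29.1 × 2.0 × 5.4 = 314 J
Total: 11436 + 65941 + 314 = 77691 J = 77.7 kJ

q = 77.7 kJ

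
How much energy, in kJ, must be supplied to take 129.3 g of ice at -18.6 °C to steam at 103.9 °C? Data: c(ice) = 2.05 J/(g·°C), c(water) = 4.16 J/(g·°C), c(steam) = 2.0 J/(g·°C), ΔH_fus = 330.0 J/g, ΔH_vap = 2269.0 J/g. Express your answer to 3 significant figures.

q = 396 kJ

q1 (heat ice -18.6→0.0 °C): 129.3 × 2.05 × 18.6 = 4930 J
q2 (melt at 0 °C): 129.3 × 330.0 = 42669 J
q3 (heat water 0.0→100.0 °C): 129.3 × 4.16 × 100.0 = 53789 J
q4 (vaporize at 100 °C): 129.3 × 2269.0 = 293382 J
q5 (heat steam 100.0→103.9 °C): 129.3 × 2.0 × 3.9 = 1009 J
Total: 4930 + 42669 + 53789 + 293382 + 1009 = 395779 J = 396 kJ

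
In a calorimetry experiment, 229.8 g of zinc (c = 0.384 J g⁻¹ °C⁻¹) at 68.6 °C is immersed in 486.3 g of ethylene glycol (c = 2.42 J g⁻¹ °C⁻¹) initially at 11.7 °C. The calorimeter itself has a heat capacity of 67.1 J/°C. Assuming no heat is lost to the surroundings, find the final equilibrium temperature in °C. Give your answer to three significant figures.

Heat lost by zinc = heat gained by ethylene glycol + calorimeter.
(229.8)(0.384)(68.6 − T) = [(486.3)(2.42) + 67.1](T − 11.7)
88.2432 (68.6 − T) = 1243.946 (T − 11.7)
6053.5 − 88.2432 T = 1243.946 T − 14554
20607.5 = 1332.1892 T
T = 15.47 °C

T_f = 15.5 °C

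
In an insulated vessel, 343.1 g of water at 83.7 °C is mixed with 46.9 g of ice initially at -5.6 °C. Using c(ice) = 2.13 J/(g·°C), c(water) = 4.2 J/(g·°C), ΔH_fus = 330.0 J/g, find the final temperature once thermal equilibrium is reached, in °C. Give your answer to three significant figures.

T_f = 63.8 °C

Heat to bring ice to 0 °C and melt it: q₁ = 46.9×2.13×5.6 + 46.9×330.0 = 16036 J
Heat the water can supply cooling to 0 °C: 343.1×4.2×83.7 = 120613 J > q₁, so all ice melts.
Energy balance: 343.1×4.2×(83.7 − T) = 16036 + 46.9×4.2×(T − 0)
1441.02(83.7 − T) = 16036 + 196.98 T
120613 − 16036 = 1638.00 T
T = 104577 / 1638.00 = 63.84 °C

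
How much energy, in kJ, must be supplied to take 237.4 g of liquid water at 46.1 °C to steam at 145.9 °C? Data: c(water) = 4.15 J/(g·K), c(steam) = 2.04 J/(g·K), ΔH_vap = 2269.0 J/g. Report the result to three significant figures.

q = 614 kJ

q1 (heat water 46.1→100.0 °C): 237.4 × 4.15 × 53.9 = 53103 J
q2 (vaporize at 100 °C): 237.4 × 2269.0 = 538661 J
q3 (heat steam 100.0→145.9 °C): 237.4 × 2.04 × 45.9 = 22229 J
Total: 53103 + 538661 + 22229 = 613993 J = 614 kJ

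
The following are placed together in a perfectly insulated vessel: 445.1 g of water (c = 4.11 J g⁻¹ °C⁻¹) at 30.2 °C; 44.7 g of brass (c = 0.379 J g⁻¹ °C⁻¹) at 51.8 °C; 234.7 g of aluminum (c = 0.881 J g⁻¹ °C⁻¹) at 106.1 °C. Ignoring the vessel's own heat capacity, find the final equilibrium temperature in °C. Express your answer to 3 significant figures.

Σ mᵢcᵢ(T − Tᵢ) = 0  ⇒  T = Σ mᵢcᵢTᵢ / Σ mᵢcᵢ
Σ mᵢcᵢ = 445.1×4.11 + 44.7×0.379 + 234.7×0.881 = 2053.0730
Σ mᵢcᵢTᵢ = 1829.361×30.2 + 16.9413×51.8 + 206.7707×106.1 = 78063
T = 78063 / 2053.0730 = 38.02 °C

T_f = 38.0 °C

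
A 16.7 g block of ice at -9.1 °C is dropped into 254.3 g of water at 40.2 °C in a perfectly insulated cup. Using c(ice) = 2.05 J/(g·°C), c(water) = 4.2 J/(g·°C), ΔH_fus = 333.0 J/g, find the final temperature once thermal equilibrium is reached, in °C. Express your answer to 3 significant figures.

T_f = 32.6 °C

Heat to bring ice to 0 °C and melt it: q₁ = 16.7×2.05×9.1 + 16.7×333.0 = 5872.6 J
Heat the water can supply cooling to 0 °C: 254.3×4.2×40.2 = 42936.0 J > q₁, so all ice melts.
Energy balance: 254.3×4.2×(40.2 − T) = 5872.6 + 16.7×4.2×(T − 0)
1068.06(40.2 − T) = 5872.6 + 70.14 T
42936.0 − 5872.6 = 1138.20 T
T = 37063.4 / 1138.20 = 32.56 °C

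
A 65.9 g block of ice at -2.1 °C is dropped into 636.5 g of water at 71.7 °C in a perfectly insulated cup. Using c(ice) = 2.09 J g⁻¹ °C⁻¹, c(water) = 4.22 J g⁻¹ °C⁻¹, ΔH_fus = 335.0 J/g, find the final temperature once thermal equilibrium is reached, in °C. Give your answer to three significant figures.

T_f = 57.4 °C

Heat to bring ice to 0 °C and melt it: q₁ = 65.9×2.09×2.1 + 65.9×335.0 = 22366 J
Heat the water can supply cooling to 0 °C: 636.5×4.22×71.7 = 192588 J > q₁, so all ice melts.
Energy balance: 636.5×4.22×(71.7 − T) = 22366 + 65.9×4.22×(T − 0)
2686.03(71.7 − T) = 22366 + 278.098 T
192588 − 22366 = 2964.128 T
T = 170222 / 2964.128 = 57.43 °C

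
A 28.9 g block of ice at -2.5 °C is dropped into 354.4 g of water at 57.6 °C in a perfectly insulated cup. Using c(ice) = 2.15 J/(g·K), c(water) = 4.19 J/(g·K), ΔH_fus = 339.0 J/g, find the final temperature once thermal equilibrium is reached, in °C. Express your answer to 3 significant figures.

Heat to bring ice to 0 °C and melt it: q₁ = 28.9×2.15×2.5 + 28.9×339.0 = 9952.4 J
Heat the water can supply cooling to 0 °C: 354.4×4.19×57.6 = 85532.3 J > q₁, so all ice melts.
Energy balance: 354.4×4.19×(57.6 − T) = 9952.4 + 28.9×4.19×(T − 0)
1484.936(57.6 − T) = 9952.4 + 121.091 T
85532.3 − 9952.4 = 1606.027 T
T = 75579.9 / 1606.027 = 47.06 °C

T_f = 47.1 °C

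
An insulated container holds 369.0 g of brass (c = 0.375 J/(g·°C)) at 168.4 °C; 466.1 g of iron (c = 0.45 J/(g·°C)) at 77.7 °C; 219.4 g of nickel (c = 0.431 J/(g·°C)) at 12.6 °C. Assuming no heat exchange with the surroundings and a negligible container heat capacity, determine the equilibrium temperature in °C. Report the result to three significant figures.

T_f = 92.1 °C

Σ mᵢcᵢ(T − Tᵢ) = 0  ⇒  T = Σ mᵢcᵢTᵢ / Σ mᵢcᵢ
Σ mᵢcᵢ = 369.0×0.375 + 466.1×0.45 + 219.4×0.431 = 442.6814
Σ mᵢcᵢTᵢ = 138.375×168.4 + 209.745×77.7 + 94.5614×12.6 = 40791
T = 40791 / 442.6814 = 92.145 °C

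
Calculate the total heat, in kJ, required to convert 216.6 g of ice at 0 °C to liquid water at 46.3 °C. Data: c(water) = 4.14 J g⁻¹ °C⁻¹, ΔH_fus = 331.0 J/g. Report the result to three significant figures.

q1 (melt at 0 °C): 216.6 × 331.0 = 71695 J
q2 (heat water 0.0→46.3 °C): 216.6 × 4.14 × 46.3 = 41518 J
Total: 71695 + 41518 = 113213 J = 113 kJ

q = 113 kJ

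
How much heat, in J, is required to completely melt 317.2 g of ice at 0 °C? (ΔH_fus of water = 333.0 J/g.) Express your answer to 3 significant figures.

q = m × ΔH_fus = 317.2 × 333.0 = 105600 J

q = 106000 J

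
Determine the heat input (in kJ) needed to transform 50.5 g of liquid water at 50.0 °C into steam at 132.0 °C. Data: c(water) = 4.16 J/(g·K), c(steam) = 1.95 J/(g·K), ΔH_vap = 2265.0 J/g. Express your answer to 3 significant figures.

q = 128 kJ

q1 (heat water 50.0→100.0 °C): 50.5 × 4.16 × 50.0 = 10504 J
q2 (vaporize at 100 °C): 50.5 × 2265.0 = 114383 J
q3 (heat steam 100.0→132.0 °C): 50.5 × 1.95 × 32.0 = 3151 J
Total: 10504 + 114383 + 3151 = 128038 J = 128 kJ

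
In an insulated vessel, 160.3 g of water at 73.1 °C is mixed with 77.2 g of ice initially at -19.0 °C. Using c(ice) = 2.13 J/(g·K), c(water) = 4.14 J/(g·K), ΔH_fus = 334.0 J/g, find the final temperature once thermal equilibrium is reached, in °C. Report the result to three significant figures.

T_f = 19.9 °C

Heat to bring ice to 0 °C and melt it: q₁ = 77.2×2.13×19.0 + 77.2×334.0 = 28909 J
Heat the water can supply cooling to 0 °C: 160.3×4.14×73.1 = 48512.2 J > q₁, so all ice melts.
Energy balance: 160.3×4.14×(73.1 − T) = 28909 + 77.2×4.14×(T − 0)
663.642(73.1 − T) = 28909 + 319.608 T
48512.2 − 28909 = 983.250 T
T = 19603.2 / 983.250 = 19.94 °C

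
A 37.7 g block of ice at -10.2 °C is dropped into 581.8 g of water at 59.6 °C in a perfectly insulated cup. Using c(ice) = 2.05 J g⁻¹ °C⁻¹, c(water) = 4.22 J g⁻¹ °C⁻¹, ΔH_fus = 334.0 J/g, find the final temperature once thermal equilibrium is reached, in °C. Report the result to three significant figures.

Heat to bring ice to 0 °C and melt it: q₁ = 37.7×2.05×10.2 + 37.7×334.0 = 13380 J
Heat the water can supply cooling to 0 °C: 581.8×4.22×59.6 = 146330 J > q₁, so all ice melts.
Energy balance: 581.8×4.22×(59.6 − T) = 13380 + 37.7×4.22×(T − 0)
2455.196(59.6 − T) = 13380 + 159.094 T
146330 − 13380 = 2614.290 T
T = 132950 / 2614.290 = 50.86 °C

T_f = 50.9 °C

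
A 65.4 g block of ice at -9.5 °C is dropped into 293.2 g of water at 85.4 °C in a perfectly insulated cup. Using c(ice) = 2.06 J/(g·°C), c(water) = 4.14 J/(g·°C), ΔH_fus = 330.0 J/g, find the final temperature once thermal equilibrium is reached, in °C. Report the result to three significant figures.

T_f = 54.4 °C

Heat to bring ice to 0 °C and melt it: q₁ = 65.4×2.06×9.5 + 65.4×330.0 = 22862 J
Heat the water can supply cooling to 0 °C: 293.2×4.14×85.4 = 103663 J > q₁, so all ice melts.
Energy balance: 293.2×4.14×(85.4 − T) = 22862 + 65.4×4.14×(T − 0)
1213.848(85.4 − T) = 22862 + 270.756 T
103663 − 22862 = 1484.604 T
T = 80801 / 1484.604 = 54.43 °C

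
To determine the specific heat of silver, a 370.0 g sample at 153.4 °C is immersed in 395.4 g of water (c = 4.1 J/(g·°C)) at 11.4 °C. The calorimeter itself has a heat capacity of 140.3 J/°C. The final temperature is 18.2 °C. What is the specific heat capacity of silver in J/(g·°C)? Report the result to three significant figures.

q_gained = (395.4 × 4.1 + 140.3) × (18.2 − 11.4) = 11980 J
q_lost = 370.0 × c × (153.4 − 18.2) = 50024 c
Set equal: c = 11980 / 50024 = 0.239 J/(g·°C)

c = 0.239 J/(g·°C)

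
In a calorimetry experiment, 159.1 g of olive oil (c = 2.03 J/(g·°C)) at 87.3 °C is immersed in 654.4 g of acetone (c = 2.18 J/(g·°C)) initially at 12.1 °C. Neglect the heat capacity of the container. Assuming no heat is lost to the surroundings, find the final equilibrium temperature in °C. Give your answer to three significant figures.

Heat lost by olive oil = heat gained by acetone.
(159.1)(2.03)(87.3 − T) = (654.4)(2.18)(T − 12.1)
322.973 (87.3 − T) = 1426.592 (T − 12.1)
28196 − 322.973 T = 1426.592 T − 17262
45458 = 1749.565 T
T = 25.98 °C

T_f = 26.0 °C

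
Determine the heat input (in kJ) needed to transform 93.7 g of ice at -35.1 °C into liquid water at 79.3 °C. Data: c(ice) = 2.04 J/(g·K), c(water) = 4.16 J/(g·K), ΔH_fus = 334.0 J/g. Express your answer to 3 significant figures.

q1 (heat ice -35.1→0.0 °C): 93.7 × 2.04 × 35.1 = 6709 J
q2 (melt at 0 °C): 93.7 × 334.0 = 31296 J
q3 (heat water 0.0→79.3 °C): 93.7 × 4.16 × 79.3 = 30911 J
Total: 6709 + 31296 + 30911 = 68916 J = 68.9 kJ

q = 68.9 kJ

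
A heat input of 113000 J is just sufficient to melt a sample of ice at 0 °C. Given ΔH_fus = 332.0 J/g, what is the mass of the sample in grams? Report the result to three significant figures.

m = q / ΔH_fus = 113000 J / 332.0 J/g = 340 g

m = 340 g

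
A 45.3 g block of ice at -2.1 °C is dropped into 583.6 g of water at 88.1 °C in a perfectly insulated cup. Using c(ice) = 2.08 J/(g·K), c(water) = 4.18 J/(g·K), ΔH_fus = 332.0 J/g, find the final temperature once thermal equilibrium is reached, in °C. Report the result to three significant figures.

T_f = 76.0 °C

Heat to bring ice to 0 °C and melt it: q₁ = 45.3×2.08×2.1 + 45.3×332.0 = 15237 J
Heat the water can supply cooling to 0 °C: 583.6×4.18×88.1 = 214915 J > q₁, so all ice melts.
Energy balance: 583.6×4.18×(88.1 − T) = 15237 + 45.3×4.18×(T − 0)
2439.448(88.1 − T) = 15237 + 189.354 T
214915 − 15237 = 2628.802 T
T = 199678 / 2628.802 = 75.96 °C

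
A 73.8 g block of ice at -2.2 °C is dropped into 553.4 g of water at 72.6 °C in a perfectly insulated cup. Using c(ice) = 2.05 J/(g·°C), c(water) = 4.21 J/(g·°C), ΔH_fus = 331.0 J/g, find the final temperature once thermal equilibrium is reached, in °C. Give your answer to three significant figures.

T_f = 54.7 °C

Heat to bring ice to 0 °C and melt it: q₁ = 73.8×2.05×2.2 + 73.8×331.0 = 24761 J
Heat the water can supply cooling to 0 °C: 553.4×4.21×72.6 = 169144 J > q₁, so all ice melts.
Energy balance: 553.4×4.21×(72.6 − T) = 24761 + 73.8×4.21×(T − 0)
2329.814(72.6 − T) = 24761 + 310.698 T
169144 − 24761 = 2640.512 T
T = 144383 / 2640.512 = 54.68 °C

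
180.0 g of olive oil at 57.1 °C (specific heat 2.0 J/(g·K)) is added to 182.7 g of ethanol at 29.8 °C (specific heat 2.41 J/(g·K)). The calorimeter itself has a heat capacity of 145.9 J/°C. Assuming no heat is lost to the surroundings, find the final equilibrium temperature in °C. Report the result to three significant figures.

Heat lost by olive oil = heat gained by ethanol + calorimeter.
(180.0)(2.0)(57.1 − T) = [(182.7)(2.41) + 145.9](T − 29.8)
360 (57.1 − T) = 586.207 (T − 29.8)
20556 − 360 T = 586.207 T − 17469
38025 = 946.207 T
T = 40.19 °C

T_f = 40.2 °C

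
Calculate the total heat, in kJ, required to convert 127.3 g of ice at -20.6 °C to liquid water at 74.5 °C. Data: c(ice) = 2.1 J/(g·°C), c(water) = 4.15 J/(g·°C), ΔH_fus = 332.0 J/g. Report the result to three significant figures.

q1 (heat ice -20.6→0.0 °C): 127.3 × 2.1 × 20.6 = 5507 J
q2 (melt at 0 °C): 127.3 × 332.0 = 42264 J
q3 (heat water 0.0→74.5 °C): 127.3 × 4.15 × 74.5 = 39358 J
Total: 5507 + 42264 + 39358 = 87129 J = 87.1 kJ

q = 87.1 kJ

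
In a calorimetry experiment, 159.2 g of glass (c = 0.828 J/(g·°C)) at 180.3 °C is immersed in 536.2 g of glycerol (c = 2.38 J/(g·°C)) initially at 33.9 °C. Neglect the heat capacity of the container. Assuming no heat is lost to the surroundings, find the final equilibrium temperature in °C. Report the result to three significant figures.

Heat lost by glass = heat gained by glycerol.
(159.2)(0.828)(180.3 − T) = (536.2)(2.38)(T − 33.9)
131.8176 (180.3 − T) = 1276.156 (T − 33.9)
23767 − 131.8176 T = 1276.156 T − 43262
67029 = 1407.9736 T
T = 47.61 °C

T_f = 47.6 °C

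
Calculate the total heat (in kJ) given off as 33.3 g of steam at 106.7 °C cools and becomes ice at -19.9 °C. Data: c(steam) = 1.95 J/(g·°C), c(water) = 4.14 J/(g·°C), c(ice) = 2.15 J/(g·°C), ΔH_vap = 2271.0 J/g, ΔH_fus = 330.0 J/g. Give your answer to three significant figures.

q = 102 kJ

q1 (cool steam 106.7→100 °C): 33.3 × 1.95 × 6.7 = 435 J
q2 (condense at 100 °C): 33.3 × 2271.0 = 75624 J
q3 (cool water 100→0 °C): 33.3 × 4.14 × 100.0 = 13786 J
q4 (freeze at 0 °C): 33.3 × 330.0 = 10989 J
q5 (cool ice 0→-19.9 °C): 33.3 × 2.15 × 19.9 = 1425 J
Total: 435 + 75624 + 13786 + 10989 + 1425 = 102259 J = 102 kJ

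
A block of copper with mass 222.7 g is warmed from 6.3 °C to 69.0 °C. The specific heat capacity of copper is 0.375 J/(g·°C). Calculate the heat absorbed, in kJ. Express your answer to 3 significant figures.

q = 5.24 kJ

q = m c ΔT = 222.7 × 0.375 × (69.0 − 6.3)
q = 222.7 × 0.375 × 62.7 = 5236 J = 5.24 kJ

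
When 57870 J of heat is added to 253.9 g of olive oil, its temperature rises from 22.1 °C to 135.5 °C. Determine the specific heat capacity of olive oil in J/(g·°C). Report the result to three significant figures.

c = q / (m ΔT) = 57870 / (253.9 × 113.4)
c = 57870 / 28792.26 = 2.01 J/(g·°C)

c = 2.01 J/(g·°C)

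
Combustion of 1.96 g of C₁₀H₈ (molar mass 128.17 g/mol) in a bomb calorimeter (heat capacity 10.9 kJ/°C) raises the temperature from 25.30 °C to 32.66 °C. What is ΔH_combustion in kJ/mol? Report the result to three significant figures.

ΔH = -5250 kJ/mol

ΔT = 32.66 − 25.30 = 7.36 °C
q_cal = C_cal × ΔT = 10.9 × 7.36 = 80.224 kJ
n = 1.96 / 128.17 = 0.01529 mol
q_rxn = −q_cal = -80.224 kJ
ΔH = -80.224 / 0.01529 = -5247 kJ/mol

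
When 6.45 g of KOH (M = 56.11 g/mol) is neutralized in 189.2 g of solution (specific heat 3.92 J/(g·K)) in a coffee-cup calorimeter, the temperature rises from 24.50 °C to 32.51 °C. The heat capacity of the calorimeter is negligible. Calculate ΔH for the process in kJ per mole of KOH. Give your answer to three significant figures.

|ΔT| = |32.51 − 24.50| = 8.01 °C
|q_surr| = (189.2 × 3.92) × 8.01 = 741.664 × 8.01 = 5941 J
n(KOH) = 6.45 / 56.11 = 0.1150 mol
Temperature rose, so q_rxn = −|q_surr| = -5.941 kJ
ΔH = q_rxn / n = -51.66 kJ/mol

ΔH = -51.7 kJ/mol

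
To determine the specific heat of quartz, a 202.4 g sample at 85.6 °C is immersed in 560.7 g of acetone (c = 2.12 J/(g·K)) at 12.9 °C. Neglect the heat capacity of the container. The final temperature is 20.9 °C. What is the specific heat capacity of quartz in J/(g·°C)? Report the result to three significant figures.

c = 0.726 J/(g·°C)

q_gained = (560.7 × 2.12) × (20.9 − 12.9) = 9509 J
q_lost = 202.4 × c × (85.6 − 20.9) = 13095.28 c
Set equal: c = 9509 / 13095.28 = 0.726 J/(g·°C)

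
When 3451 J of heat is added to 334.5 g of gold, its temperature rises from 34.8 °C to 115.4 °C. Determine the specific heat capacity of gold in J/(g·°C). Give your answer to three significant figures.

c = 0.128 J/(g·°C)

c = q / (m ΔT) = 3451 / (334.5 × 80.6)
c = 3451 / 26960.7 = 0.128 J/(g·°C)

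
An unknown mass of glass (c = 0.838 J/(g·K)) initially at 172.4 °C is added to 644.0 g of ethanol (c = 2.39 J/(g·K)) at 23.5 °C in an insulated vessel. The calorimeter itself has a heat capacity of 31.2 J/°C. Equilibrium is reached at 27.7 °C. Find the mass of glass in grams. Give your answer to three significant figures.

q_gained = (644.0 × 2.39 + 31.2) × (27.7 − 23.5) = 6596 J
q_lost = m × 0.838 × (172.4 − 27.7) = 121.2586 m
m = 6596 / 121.2586 = 54.4 g

m = 54.4 g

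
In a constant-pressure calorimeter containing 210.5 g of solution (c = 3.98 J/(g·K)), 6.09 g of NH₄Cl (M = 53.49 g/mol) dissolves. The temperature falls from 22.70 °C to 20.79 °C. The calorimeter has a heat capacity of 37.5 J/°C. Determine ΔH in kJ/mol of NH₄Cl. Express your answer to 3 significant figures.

|ΔT| = |20.79 − 22.70| = 1.91 °C
|q_surr| = (210.5 × 3.98 + 37.5) × 1.91 = 875.29 × 1.91 = 1672 J
n(NH₄Cl) = 6.09 / 53.49 = 0.1139 mol
Temperature fell, so q_rxn = +|q_surr| = 1.672 kJ
ΔH = q_rxn / n = 14.68 kJ/mol

ΔH = 14.7 kJ/mol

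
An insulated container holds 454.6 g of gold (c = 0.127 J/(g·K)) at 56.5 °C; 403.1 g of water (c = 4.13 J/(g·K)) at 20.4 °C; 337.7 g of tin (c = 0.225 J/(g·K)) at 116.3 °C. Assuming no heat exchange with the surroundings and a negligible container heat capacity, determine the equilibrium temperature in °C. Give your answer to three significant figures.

T_f = 25.6 °C

Σ mᵢcᵢ(T − Tᵢ) = 0  ⇒  T = Σ mᵢcᵢTᵢ / Σ mᵢcᵢ
Σ mᵢcᵢ = 454.6×0.127 + 403.1×4.13 + 337.7×0.225 = 1798.5197
Σ mᵢcᵢTᵢ = 57.7342×56.5 + 1664.803×20.4 + 75.9825×116.3 = 46061
T = 46061 / 1798.5197 = 25.61 °C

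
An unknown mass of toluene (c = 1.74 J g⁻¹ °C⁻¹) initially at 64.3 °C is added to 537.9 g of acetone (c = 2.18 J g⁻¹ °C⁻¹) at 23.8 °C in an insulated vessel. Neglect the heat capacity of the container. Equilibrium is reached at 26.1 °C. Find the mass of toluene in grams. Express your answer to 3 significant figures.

q_gained = (537.9 × 2.18) × (26.1 − 23.8) = 2697 J
q_lost = m × 1.74 × (64.3 − 26.1) = 66.468 m
m = 2697 / 66.468 = 40.6 g

m = 40.6 g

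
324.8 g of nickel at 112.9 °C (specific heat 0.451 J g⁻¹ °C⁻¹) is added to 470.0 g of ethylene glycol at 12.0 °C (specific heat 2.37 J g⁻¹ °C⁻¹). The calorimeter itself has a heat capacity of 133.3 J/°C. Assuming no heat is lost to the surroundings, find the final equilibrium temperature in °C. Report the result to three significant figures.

Heat lost by nickel = heat gained by ethylene glycol + calorimeter.
(324.8)(0.451)(112.9 − T) = [(470.0)(2.37) + 133.3](T − 12.0)
146.4848 (112.9 − T) = 1247.2 (T − 12.0)
16538 − 146.4848 T = 1247.2 T − 14966
31504 = 1393.6848 T
T = 22.60 °C

T_f = 22.6 °C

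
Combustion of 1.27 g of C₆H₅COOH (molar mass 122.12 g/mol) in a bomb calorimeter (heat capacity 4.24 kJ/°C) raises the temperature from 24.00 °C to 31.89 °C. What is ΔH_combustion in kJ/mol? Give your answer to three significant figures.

ΔH = -3220 kJ/mol

ΔT = 31.89 − 24.00 = 7.89 °C
q_cal = C_cal × ΔT = 4.24 × 7.89 = 33.4536 kJ
n = 1.27 / 122.12 = 0.01040 mol
q_rxn = −q_cal = -33.4536 kJ
ΔH = -33.4536 / 0.01040 = -3217 kJ/mol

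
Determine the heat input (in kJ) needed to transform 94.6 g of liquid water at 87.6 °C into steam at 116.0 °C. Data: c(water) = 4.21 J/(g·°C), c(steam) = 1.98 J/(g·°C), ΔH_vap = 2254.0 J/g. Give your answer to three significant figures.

q = 221 kJ

q1 (heat water 87.6→100.0 °C): 94.6 × 4.21 × 12.4 = 4938 J
q2 (vaporize at 100 °C): 94.6 × 2254.0 = 213228 J
q3 (heat steam 100.0→116.0 °C): 94.6 × 1.98 × 16.0 = 2997 J
Total: 4938 + 213228 + 2997 = 221163 J = 221 kJ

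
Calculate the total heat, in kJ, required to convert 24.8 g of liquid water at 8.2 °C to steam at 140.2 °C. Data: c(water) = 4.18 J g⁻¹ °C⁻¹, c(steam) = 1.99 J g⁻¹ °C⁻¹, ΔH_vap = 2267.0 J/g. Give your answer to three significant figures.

q1 (heat water 8.2→100.0 °C): 24.8 × 4.18 × 91.8 = 9516 J
q2 (vaporize at 100 °C): 24.8 × 2267.0 = 56222 J
q3 (heat steam 100.0→140.2 °C): 24.8 × 1.99 × 40.2 = 1984 J
Total: 9516 + 56222 + 1984 = 67722 J = 67.7 kJ

q = 67.7 kJ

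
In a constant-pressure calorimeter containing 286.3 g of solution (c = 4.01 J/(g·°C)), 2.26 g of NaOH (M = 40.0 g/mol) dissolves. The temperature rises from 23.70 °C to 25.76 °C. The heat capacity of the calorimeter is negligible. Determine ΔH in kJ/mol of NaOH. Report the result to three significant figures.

|ΔT| = |25.76 − 23.70| = 2.06 °C
|q_surr| = (286.3 × 4.01) × 2.06 = 1148.063 × 2.06 = 2365 J
n(NaOH) = 2.26 / 40.0 = 0.05650 mol
Temperature rose, so q_rxn = −|q_surr| = -2.365 kJ
ΔH = q_rxn / n = -41.86 kJ/mol

ΔH = -41.9 kJ/mol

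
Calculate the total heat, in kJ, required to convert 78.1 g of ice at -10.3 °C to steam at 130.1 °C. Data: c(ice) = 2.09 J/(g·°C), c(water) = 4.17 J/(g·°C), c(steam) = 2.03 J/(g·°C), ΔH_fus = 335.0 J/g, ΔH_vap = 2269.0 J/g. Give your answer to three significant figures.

q = 242 kJ

q1 (heat ice -10.3→0.0 °C): 78.1 × 2.09 × 10.3 = 1681 J
q2 (melt at 0 °C): 78.1 × 335.0 = 26164 J
q3 (heat water 0.0→100.0 °C): 78.1 × 4.17 × 100.0 = 32568 J
q4 (vaporize at 100 °C): 78.1 × 2269.0 = 177209 J
q5 (heat steam 100.0→130.1 °C): 78.1 × 2.03 × 30.1 = 4772 J
Total: 1681 + 26164 + 32568 + 177209 + 4772 = 242394 J = 242 kJ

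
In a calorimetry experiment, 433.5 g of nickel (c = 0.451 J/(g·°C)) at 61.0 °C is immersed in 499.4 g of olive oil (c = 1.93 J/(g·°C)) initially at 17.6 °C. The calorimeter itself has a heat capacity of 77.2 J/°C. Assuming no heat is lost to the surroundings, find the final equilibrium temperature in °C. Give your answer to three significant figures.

T_f = 24.5 °C

Heat lost by nickel = heat gained by olive oil + calorimeter.
(433.5)(0.451)(61.0 − T) = [(499.4)(1.93) + 77.2](T − 17.6)
195.5085 (61.0 − T) = 1041.042 (T − 17.6)
11926 − 195.5085 T = 1041.042 T − 18322
30248 = 1236.5505 T
T = 24.46 °C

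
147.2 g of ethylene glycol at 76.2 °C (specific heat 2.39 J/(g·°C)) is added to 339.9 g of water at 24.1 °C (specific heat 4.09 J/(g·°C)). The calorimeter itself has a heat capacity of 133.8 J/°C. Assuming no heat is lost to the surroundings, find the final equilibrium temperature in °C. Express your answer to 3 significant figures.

Heat lost by ethylene glycol = heat gained by water + calorimeter.
(147.2)(2.39)(76.2 − T) = [(339.9)(4.09) + 133.8](T − 24.1)
351.808 (76.2 − T) = 1523.991 (T − 24.1)
26808 − 351.808 T = 1523.991 T − 36728
63536 = 1875.799 T
T = 33.87 °C

T_f = 33.9 °C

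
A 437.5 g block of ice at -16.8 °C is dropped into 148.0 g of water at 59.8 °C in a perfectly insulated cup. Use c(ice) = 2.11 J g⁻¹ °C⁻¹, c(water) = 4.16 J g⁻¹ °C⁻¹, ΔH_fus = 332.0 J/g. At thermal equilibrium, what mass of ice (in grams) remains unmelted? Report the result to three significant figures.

m_ice remaining = 373 g

Heat to warm all ice to 0 °C: 437.5×2.11×16.8 = 15509 J
Heat released by water cooling to 0 °C: 148.0×4.16×59.8 = 36818 J
36818 J < 15509 + 437.5×332.0 = 160759 J, so not all ice melts; final T = 0 °C.
Heat left for melting: 36818 − 15509 = 21309 J
Mass melted = 21309 / 332.0 = 64.18 g
Ice remaining = 437.5 − 64.18 = 373.32 g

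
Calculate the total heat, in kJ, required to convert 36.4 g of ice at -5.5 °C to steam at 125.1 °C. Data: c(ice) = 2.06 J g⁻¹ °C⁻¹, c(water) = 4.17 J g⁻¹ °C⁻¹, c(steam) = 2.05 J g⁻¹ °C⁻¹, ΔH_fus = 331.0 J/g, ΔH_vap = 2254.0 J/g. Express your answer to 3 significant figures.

q = 112 kJ

q1 (heat ice -5.5→0.0 °C): 36.4 × 2.06 × 5.5 = 412 J
q2 (melt at 0 °C): 36.4 × 331.0 = 12048 J
q3 (heat water 0.0→100.0 °C): 36.4 × 4.17 × 100.0 = 15179 J
q4 (vaporize at 100 °C): 36.4 × 2254.0 = 82046 J
q5 (heat steam 100.0→125.1 °C): 36.4 × 2.05 × 25.1 = 1873 J
Total: 412 + 12048 + 15179 + 82046 + 1873 = 111558 J = 112 kJ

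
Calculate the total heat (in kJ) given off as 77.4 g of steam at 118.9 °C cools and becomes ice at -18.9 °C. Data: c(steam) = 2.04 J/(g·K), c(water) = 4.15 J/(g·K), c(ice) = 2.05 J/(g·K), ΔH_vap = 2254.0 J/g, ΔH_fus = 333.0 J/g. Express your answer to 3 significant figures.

q1 (cool steam 118.9→100 °C): 77.4 × 2.04 × 18.9 = 2984 J
q2 (condense at 100 °C): 77.4 × 2254.0 = 174460 J
q3 (cool water 100→0 °C): 77.4 × 4.15 × 100.0 = 32121 J
q4 (freeze at 0 °C): 77.4 × 333.0 = 25774 J
q5 (cool ice 0→-18.9 °C): 77.4 × 2.05 × 18.9 = 2999 J
Total: 2984 + 174460 + 32121 + 25774 + 2999 = 238338 J = 238 kJ

q = 238 kJ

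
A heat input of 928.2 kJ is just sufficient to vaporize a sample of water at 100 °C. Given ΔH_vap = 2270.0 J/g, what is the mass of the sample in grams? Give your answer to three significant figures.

m = q / ΔH_vap = 928200 J / 2270.0 J/g = 409 g

m = 409 g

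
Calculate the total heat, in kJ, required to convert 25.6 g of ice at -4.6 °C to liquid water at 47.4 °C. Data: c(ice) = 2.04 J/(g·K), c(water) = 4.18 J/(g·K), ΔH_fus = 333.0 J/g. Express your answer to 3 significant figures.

q = 13.8 kJ

q1 (heat ice -4.6→0.0 °C): 25.6 × 2.04 × 4.6 = 240 J
q2 (melt at 0 °C): 25.6 × 333.0 = 8525 J
q3 (heat water 0.0→47.4 °C): 25.6 × 4.18 × 47.4 = 5072 J
Total: 240 + 8525 + 5072 = 13837 J = 13.8 kJ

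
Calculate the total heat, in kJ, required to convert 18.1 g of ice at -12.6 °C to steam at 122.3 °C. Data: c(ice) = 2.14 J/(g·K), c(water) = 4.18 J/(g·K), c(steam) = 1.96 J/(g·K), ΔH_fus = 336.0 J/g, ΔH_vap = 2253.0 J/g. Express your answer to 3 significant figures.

q1 (heat ice -12.6→0.0 °C): 18.1 × 2.14 × 12.6 = 488 J
q2 (melt at 0 °C): 18.1 × 336.0 = 6082 J
q3 (heat water 0.0→100.0 °C): 18.1 × 4.18 × 100.0 = 7566 J
q4 (vaporize at 100 °C): 18.1 × 2253.0 = 40779 J
q5 (heat steam 100.0→122.3 °C): 18.1 × 1.96 × 22.3 = 791 J
Total: 488 + 6082 + 7566 + 40779 + 791 = 55706 J = 55.7 kJ

q = 55.7 kJ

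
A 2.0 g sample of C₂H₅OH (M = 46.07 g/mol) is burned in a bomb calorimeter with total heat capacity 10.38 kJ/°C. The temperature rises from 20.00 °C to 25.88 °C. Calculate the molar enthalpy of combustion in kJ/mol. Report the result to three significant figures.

ΔT = 25.88 − 20.00 = 5.88 °C
q_cal = C_cal × ΔT = 10.38 × 5.88 = 61.0344 kJ
n = 2.0 / 46.07 = 0.04341 mol
q_rxn = −q_cal = -61.0344 kJ
ΔH = -61.0344 / 0.04341 = -1406 kJ/mol

ΔH = -1410 kJ/mol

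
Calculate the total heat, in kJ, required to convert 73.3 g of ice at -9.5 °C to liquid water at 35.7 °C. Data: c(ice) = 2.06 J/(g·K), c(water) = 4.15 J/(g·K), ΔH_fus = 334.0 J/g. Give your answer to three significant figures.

q = 36.8 kJ

q1 (heat ice -9.5→0.0 °C): 73.3 × 2.06 × 9.5 = 1434 J
q2 (melt at 0 °C): 73.3 × 334.0 = 24482 J
q3 (heat water 0.0→35.7 °C): 73.3 × 4.15 × 35.7 = 10860 J
Total: 1434 + 24482 + 10860 = 36776 J = 36.8 kJ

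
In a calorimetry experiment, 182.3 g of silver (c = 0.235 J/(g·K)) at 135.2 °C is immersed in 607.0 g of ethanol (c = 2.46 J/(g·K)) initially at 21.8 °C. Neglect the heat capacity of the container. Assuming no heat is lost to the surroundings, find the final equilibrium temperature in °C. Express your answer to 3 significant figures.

T_f = 25.0 °C

Heat lost by silver = heat gained by ethanol.
(182.3)(0.235)(135.2 − T) = (607.0)(2.46)(T − 21.8)
42.8405 (135.2 − T) = 1493.22 (T − 21.8)
5792.0 − 42.8405 T = 1493.22 T − 32552
38344.0 = 1536.0605 T
T = 24.96 °C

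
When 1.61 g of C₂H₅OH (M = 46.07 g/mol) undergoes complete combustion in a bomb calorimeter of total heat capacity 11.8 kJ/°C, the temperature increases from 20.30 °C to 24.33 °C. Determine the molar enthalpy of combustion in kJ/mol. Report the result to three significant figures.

ΔH = -1360 kJ/mol

ΔT = 24.33 − 20.30 = 4.03 °C
q_cal = C_cal × ΔT = 11.8 × 4.03 = 47.554 kJ
n = 1.61 / 46.07 = 0.03495 mol
q_rxn = −q_cal = -47.554 kJ
ΔH = -47.554 / 0.03495 = -1361 kJ/mol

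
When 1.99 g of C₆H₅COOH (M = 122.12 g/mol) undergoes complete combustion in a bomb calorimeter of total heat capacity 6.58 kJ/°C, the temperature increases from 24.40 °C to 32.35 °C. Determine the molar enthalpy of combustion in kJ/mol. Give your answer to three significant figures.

ΔT = 32.35 − 24.40 = 7.95 °C
q_cal = C_cal × ΔT = 6.58 × 7.95 = 52.311 kJ
n = 1.99 / 122.12 = 0.01630 mol
q_rxn = −q_cal = -52.311 kJ
ΔH = -52.311 / 0.01630 = -3209 kJ/mol

ΔH = -3210 kJ/mol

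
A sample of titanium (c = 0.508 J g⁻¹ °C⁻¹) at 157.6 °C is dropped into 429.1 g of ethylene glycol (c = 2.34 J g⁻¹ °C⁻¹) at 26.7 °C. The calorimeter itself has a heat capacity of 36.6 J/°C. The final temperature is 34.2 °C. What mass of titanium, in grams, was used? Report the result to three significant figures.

m = 125 g

q_gained = (429.1 × 2.34 + 36.6) × (34.2 − 26.7) = 7805 J
q_lost = m × 0.508 × (157.6 − 34.2) = 62.6872 m
m = 7805 / 62.6872 = 125 g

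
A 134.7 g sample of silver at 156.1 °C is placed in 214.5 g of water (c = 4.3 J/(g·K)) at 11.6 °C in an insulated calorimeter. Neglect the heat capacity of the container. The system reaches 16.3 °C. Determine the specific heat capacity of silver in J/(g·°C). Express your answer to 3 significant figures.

c = 0.230 J/(g·°C)

q_gained = (214.5 × 4.3) × (16.3 − 11.6) = 4335 J
q_lost = 134.7 × c × (156.1 − 16.3) = 18831.06 c
Set equal: c = 4335 / 18831.06 = 0.230 J/(g·°C)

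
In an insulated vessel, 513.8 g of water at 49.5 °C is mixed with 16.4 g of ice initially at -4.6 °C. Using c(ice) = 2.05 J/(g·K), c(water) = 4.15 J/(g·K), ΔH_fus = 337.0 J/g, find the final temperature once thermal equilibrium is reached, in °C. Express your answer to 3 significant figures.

T_f = 45.4 °C

Heat to bring ice to 0 °C and melt it: q₁ = 16.4×2.05×4.6 + 16.4×337.0 = 5681.5 J
Heat the water can supply cooling to 0 °C: 513.8×4.15×49.5 = 105547 J > q₁, so all ice melts.
Energy balance: 513.8×4.15×(49.5 − T) = 5681.5 + 16.4×4.15×(T − 0)
2132.27(49.5 − T) = 5681.5 + 68.06 T
105547 − 5681.5 = 2200.33 T
T = 99865.5 / 2200.33 = 45.39 °C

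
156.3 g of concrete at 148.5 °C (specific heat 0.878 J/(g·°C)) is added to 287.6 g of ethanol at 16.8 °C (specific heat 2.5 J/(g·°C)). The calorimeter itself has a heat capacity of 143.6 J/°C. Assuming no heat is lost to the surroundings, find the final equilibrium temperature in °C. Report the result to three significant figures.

T_f = 34.9 °C

Heat lost by concrete = heat gained by ethanol + calorimeter.
(156.3)(0.878)(148.5 − T) = [(287.6)(2.5) + 143.6](T − 16.8)
137.2314 (148.5 − T) = 862.6 (T − 16.8)
20379 − 137.2314 T = 862.6 T − 14492
34871 = 999.8314 T
T = 34.88 °C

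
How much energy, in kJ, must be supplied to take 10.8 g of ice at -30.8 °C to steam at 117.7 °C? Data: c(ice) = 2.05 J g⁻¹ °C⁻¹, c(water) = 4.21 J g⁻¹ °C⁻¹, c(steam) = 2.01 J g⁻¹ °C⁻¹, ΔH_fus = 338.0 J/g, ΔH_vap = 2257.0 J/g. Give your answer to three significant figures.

q = 33.6 kJ

q1 (heat ice -30.8→0.0 °C): 10.8 × 2.05 × 30.8 = 682 J
q2 (melt at 0 °C): 10.8 × 338.0 = 3650 J
q3 (heat water 0.0→100.0 °C): 10.8 × 4.21 × 100.0 = 4547 J
q4 (vaporize at 100 °C): 10.8 × 2257.0 = 24376 J
q5 (heat steam 100.0→117.7 °C): 10.8 × 2.01 × 17.7 = 384 J
Total: 682 + 3650 + 4547 + 24376 + 384 = 33639 J = 33.6 kJ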